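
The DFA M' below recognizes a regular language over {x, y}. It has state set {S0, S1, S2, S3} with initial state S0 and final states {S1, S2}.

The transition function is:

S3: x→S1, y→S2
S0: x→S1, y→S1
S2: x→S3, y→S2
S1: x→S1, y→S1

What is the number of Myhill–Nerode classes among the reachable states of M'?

2

Reachable states from the start: {S0,S1}. Unreachable: {S2,S3} — drop them.
Start with accepting vs non-accepting: {S1} | {S0}.
Stable partition: {S1} | {S0} — 2 equivalence classes.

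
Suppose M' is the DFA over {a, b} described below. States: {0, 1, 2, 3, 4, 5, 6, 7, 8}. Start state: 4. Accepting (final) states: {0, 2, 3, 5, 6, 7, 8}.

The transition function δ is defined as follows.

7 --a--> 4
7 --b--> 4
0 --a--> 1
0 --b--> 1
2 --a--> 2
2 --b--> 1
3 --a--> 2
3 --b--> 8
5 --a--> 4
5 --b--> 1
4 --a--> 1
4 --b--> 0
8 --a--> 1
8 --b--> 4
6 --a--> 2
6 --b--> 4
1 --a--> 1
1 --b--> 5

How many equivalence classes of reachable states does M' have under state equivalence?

2

Reachable states from the start: {0,1,4,5}. Unreachable: {2,3,6,7,8} — drop them.
Initial partition by acceptance: {0,5} | {1,4}.
Stable partition: {0,5} | {1,4} — 2 equivalence classes.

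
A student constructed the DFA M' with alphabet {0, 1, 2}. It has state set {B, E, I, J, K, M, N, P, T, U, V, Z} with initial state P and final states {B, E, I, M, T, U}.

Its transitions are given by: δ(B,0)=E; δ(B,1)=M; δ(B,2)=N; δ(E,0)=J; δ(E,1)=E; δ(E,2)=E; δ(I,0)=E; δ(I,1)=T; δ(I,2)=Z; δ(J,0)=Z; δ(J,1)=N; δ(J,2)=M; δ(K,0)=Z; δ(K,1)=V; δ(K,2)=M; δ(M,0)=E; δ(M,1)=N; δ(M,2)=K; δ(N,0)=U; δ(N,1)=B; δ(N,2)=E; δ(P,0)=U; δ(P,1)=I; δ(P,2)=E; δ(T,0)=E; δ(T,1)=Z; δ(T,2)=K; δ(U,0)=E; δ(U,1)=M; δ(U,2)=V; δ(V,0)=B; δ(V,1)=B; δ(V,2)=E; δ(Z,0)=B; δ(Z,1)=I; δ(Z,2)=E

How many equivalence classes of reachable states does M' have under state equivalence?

Every state is reachable, so we keep all 12.
Initial partition by acceptance: {B,E,I,M,T,U} | {J,K,N,P,V,Z}.
Split {B,E,I,M,T,U} by δ(·,0) → {B,I,M,T,U} and {E}.
On input 1, block {B,I,M,T,U} splits into {B,I,U} and {M,T}.
On input 0, block {J,K,N,P,V,Z} splits into {N,P,V,Z} and {J,K}.
No further refinement is possible. Final partition (5 blocks): {B,I,U} | {N,P,V,Z} | {E} | {M,T} | {J,K}.

5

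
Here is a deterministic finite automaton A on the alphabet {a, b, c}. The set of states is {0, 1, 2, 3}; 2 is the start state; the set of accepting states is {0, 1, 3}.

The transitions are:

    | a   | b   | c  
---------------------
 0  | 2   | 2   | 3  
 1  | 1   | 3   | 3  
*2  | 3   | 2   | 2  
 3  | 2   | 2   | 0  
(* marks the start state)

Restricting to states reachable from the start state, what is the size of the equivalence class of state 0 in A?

2

States {1} cannot be reached from the start state, so discard them.
P0 = {0,3} | {2}.
Stable partition: {0,3} | {2} — 2 equivalence classes.
State 0 belongs to the block {0,3}, which has 2 states.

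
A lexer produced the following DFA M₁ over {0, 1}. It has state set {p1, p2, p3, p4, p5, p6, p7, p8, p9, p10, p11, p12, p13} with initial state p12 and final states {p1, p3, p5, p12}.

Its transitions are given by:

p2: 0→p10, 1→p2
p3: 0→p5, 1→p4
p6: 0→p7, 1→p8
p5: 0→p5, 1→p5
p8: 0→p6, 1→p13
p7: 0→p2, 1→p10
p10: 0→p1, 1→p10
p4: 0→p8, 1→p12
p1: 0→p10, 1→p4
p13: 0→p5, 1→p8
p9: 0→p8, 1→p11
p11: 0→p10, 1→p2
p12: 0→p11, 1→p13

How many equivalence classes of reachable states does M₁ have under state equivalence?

10

First remove the unreachable states {p3,p9}; 11 states remain.
Start with accepting vs non-accepting: {p1,p5,p12} | {p2,p4,p6,p7,p8,p10,p11,p13}.
On input 0, block {p1,p5,p12} splits into {p1,p12} and {p5}.
Split {p2,p4,p6,p7,p8,p10,p11,p13} by δ(·,0) → {p2,p4,p6,p7,p8,p11} and {p10} and {p13}.
On input 0, block {p1,p12} splits into {p1} and {p12}.
On input 0, block {p2,p4,p6,p7,p8,p11} splits into {p4,p6,p7,p8} and {p2,p11}.
Refine {p4,p6,p7,p8} on symbol 0: members go to different blocks, giving {p4,p6,p8} and {p7}.
Refine {p4,p6,p8} on symbol 0: members go to different blocks, giving {p4,p8} and {p6}.
Split {p4,p8} by δ(·,0) → {p4} and {p8}.
No further refinement is possible. Final partition (10 blocks): {p1} | {p4} | {p5} | {p10} | {p13} | {p12} | {p2,p11} | {p7} | {p6} | {p8}.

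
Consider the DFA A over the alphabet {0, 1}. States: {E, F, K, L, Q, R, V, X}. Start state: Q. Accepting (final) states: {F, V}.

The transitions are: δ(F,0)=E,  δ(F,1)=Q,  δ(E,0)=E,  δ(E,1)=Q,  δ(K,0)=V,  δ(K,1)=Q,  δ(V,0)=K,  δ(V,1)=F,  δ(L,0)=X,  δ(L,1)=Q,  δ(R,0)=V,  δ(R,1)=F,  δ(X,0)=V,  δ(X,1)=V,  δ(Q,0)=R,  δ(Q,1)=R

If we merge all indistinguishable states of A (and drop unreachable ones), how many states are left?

Reachable states from the start: {E,F,K,Q,R,V}. Unreachable: {L,X} — drop them.
Start with accepting vs non-accepting: {F,V} | {E,K,Q,R}.
Refine {F,V} on symbol 1: members go to different blocks, giving {F} and {V}.
On input 0, block {E,K,Q,R} splits into {E,Q} and {K,R}.
Split {E,Q} by δ(·,0) → {Q} and {E}.
On input 1, block {K,R} splits into {K} and {R}.
The partition is now stable with 6 blocks: {F} | {Q} | {V} | {K} | {E} | {R}.

6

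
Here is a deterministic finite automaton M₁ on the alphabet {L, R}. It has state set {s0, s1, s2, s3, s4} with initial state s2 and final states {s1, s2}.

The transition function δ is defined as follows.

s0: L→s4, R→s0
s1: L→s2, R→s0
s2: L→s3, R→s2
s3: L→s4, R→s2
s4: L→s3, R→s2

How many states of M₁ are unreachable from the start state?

2

BFS from s2 reaches {s2, s3, s4}; the 2 state(s) s0, s1 are never visited.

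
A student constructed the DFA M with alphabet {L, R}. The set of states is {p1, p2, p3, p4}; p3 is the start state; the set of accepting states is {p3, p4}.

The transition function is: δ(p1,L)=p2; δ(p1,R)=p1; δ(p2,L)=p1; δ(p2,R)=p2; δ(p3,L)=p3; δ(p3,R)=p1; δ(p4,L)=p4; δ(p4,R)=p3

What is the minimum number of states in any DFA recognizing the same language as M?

2

States {p4} cannot be reached from the start state, so discard them.
P0 = {p3} | {p1,p2}.
The partition is now stable with 2 blocks: {p3} | {p1,p2}.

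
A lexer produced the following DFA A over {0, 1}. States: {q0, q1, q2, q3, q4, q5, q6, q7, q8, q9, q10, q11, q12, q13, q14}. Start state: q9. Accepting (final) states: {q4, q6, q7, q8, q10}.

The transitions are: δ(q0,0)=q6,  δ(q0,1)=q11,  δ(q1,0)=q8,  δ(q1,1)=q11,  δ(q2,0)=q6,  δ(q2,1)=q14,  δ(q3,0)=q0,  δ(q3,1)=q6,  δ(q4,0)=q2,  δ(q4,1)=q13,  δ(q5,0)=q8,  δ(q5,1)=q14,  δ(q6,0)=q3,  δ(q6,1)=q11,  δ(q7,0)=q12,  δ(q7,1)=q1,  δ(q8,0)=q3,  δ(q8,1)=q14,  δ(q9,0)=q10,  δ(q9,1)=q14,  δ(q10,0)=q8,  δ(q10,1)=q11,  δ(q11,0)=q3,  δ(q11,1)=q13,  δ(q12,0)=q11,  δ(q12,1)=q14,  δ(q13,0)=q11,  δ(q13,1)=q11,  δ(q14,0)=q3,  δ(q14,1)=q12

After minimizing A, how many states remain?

Reachable states from the start: {q0,q3,q6,q8,q9,q10,q11,q12,q13,q14}. Unreachable: {q1,q2,q4,q5,q7} — drop them.
Initial partition by acceptance: {q6,q8,q10} | {q0,q3,q9,q11,q12,q13,q14}.
On input 0, block {q6,q8,q10} splits into {q6,q8} and {q10}.
Split {q0,q3,q9,q11,q12,q13,q14} by δ(·,0) → {q3,q11,q12,q13,q14} and {q0} and {q9}.
Refine {q3,q11,q12,q13,q14} on symbol 0: members go to different blocks, giving {q11,q12,q13,q14} and {q3}.
Refine {q11,q12,q13,q14} on symbol 0: members go to different blocks, giving {q11,q14} and {q12,q13}.
The partition is now stable with 7 blocks: {q6,q8} | {q11,q14} | {q10} | {q0} | {q9} | {q3} | {q12,q13}.

7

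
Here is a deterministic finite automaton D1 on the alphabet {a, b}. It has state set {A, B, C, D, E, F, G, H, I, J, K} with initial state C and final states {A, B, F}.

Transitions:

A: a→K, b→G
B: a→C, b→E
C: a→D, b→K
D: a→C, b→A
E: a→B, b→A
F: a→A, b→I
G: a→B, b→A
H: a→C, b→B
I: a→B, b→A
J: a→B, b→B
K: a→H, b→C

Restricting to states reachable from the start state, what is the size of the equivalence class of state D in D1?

2

Reachable states from the start: {A,B,C,D,E,G,H,K}. Unreachable: {F,I,J} — drop them.
P0 = {A,B} | {C,D,E,G,H,K}.
On input a, block {C,D,E,G,H,K} splits into {C,D,H,K} and {E,G}.
Split {C,D,H,K} by δ(·,b) → {C,K} and {D,H}.
The partition is now stable with 4 blocks: {A,B} | {C,K} | {E,G} | {D,H}.
The equivalence class containing D is {D,H}, of size 2.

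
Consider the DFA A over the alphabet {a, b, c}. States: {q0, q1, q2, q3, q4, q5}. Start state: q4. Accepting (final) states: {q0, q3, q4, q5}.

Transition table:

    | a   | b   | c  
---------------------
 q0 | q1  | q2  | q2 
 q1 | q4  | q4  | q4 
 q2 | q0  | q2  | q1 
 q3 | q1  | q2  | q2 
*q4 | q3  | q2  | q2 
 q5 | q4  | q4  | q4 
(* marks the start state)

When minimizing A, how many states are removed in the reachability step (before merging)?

BFS from q4 reaches {q0, q1, q2, q3, q4}; the 1 state(s) q5 are never visited.

1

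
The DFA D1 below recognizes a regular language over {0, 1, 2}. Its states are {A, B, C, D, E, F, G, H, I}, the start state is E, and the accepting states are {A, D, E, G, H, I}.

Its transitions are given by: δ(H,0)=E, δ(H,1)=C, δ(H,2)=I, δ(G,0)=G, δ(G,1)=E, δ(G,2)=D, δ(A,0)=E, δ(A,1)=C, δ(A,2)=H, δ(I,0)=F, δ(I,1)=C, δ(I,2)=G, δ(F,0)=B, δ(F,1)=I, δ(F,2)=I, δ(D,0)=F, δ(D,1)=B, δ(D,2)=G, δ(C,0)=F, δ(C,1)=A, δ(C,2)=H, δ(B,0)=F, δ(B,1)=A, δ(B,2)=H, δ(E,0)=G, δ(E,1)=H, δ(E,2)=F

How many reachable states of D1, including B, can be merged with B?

2

All states are reachable from the start state.
P0 = {A,D,E,G,H,I} | {B,C,F}.
On input 0, block {A,D,E,G,H,I} splits into {A,E,G,H} and {D,I}.
On input 1, block {A,E,G,H} splits into {A,H} and {E,G}.
On input 2, block {A,H} splits into {A} and {H}.
On input 1, block {B,C,F} splits into {B,C} and {F}.
Refine {E,G} on symbol 1: members go to different blocks, giving {E} and {G}.
The partition is now stable with 7 blocks: {A} | {B,C} | {D,I} | {E} | {H} | {F} | {G}.
The equivalence class containing B is {B,C}, of size 2.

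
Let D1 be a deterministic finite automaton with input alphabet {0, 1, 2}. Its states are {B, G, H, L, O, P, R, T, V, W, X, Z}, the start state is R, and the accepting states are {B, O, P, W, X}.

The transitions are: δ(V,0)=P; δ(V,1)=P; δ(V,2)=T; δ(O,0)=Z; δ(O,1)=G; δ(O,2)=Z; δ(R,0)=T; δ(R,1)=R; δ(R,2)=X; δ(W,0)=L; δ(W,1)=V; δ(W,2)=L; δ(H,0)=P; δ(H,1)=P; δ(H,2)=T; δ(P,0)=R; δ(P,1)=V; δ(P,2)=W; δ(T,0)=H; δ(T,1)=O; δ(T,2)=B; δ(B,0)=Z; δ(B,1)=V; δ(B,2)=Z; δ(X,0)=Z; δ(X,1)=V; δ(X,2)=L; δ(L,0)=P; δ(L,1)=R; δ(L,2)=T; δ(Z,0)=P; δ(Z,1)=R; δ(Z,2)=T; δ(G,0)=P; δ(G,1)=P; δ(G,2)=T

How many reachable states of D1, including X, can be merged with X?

4

Every state is reachable, so we keep all 12.
Start with accepting vs non-accepting: {B,O,P,W,X} | {G,H,L,R,T,V,Z}.
Split {B,O,P,W,X} by δ(·,2) → {B,O,W,X} and {P}.
Refine {G,H,L,R,T,V,Z} on symbol 0: members go to different blocks, giving {G,H,L,V,Z} and {R,T}.
Refine {G,H,L,V,Z} on symbol 1: members go to different blocks, giving {G,H,V} and {L,Z}.
On input 0, block {R,T} splits into {R} and {T}.
No further refinement is possible. Final partition (6 blocks): {B,O,W,X} | {G,H,V} | {P} | {R} | {L,Z} | {T}.
State X belongs to the block {B,O,W,X}, which has 4 states.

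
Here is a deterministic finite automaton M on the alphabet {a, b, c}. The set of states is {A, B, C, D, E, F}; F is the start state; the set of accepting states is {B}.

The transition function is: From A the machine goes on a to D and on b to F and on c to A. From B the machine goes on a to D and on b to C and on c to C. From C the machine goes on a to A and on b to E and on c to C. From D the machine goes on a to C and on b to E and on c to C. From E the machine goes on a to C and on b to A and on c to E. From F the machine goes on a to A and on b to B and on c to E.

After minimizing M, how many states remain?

All states are reachable from the start state.
Start with accepting vs non-accepting: {B} | {A,C,D,E,F}.
Refine {A,C,D,E,F} on symbol b: members go to different blocks, giving {A,C,D,E} and {F}.
On input b, block {A,C,D,E} splits into {C,D,E} and {A}.
Split {C,D,E} by δ(·,a) → {D,E} and {C}.
Refine {D,E} on symbol b: members go to different blocks, giving {D} and {E}.
No further refinement is possible. Final partition (6 blocks): {B} | {D} | {F} | {A} | {C} | {E}.

6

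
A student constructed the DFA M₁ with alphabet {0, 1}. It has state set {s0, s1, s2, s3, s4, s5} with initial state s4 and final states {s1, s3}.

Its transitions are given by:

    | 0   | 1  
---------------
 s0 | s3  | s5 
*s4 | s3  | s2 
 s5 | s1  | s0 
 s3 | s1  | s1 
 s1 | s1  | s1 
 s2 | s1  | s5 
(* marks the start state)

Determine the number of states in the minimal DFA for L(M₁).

2

Every state is reachable, so we keep all 6.
P0 = {s1,s3} | {s0,s2,s4,s5}.
Stable partition: {s1,s3} | {s0,s2,s4,s5} — 2 equivalence classes.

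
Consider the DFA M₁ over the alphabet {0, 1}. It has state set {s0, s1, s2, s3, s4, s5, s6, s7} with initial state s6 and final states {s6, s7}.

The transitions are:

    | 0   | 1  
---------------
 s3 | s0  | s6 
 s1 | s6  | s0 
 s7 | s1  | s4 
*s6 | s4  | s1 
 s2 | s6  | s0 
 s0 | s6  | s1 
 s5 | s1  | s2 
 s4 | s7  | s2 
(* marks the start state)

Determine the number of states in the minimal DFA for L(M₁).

First remove the unreachable states {s3,s5}; 6 states remain.
Start with accepting vs non-accepting: {s6,s7} | {s0,s1,s2,s4}.
No further refinement is possible. Final partition (2 blocks): {s6,s7} | {s0,s1,s2,s4}.

2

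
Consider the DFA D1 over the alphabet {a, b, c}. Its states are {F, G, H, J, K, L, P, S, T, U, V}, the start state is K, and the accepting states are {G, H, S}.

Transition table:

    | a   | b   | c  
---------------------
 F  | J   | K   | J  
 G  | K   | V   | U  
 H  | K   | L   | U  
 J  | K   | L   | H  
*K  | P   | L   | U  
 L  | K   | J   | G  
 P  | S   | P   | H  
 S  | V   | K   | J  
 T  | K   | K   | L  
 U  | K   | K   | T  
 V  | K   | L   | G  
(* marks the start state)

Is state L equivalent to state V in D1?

Reachable states from the start: {G,H,J,K,L,P,S,T,U,V}. Unreachable: {F} — drop them.
Initial partition by acceptance: {G,H,S} | {J,K,L,P,T,U,V}.
Split {J,K,L,P,T,U,V} by δ(·,a) → {J,K,L,T,U,V} and {P}.
Refine {J,K,L,T,U,V} on symbol a: members go to different blocks, giving {J,L,T,U,V} and {K}.
Split {G,H,S} by δ(·,a) → {G,H} and {S}.
On input b, block {J,L,T,U,V} splits into {J,L,V} and {T,U}.
Split {T,U} by δ(·,c) → {U} and {T}.
Stable partition: {G,H} | {J,L,V} | {P} | {K} | {S} | {U} | {T} — 7 equivalence classes.
L and V lie in the same block of the stable partition, so they are equivalent — no string distinguishes them.

Yes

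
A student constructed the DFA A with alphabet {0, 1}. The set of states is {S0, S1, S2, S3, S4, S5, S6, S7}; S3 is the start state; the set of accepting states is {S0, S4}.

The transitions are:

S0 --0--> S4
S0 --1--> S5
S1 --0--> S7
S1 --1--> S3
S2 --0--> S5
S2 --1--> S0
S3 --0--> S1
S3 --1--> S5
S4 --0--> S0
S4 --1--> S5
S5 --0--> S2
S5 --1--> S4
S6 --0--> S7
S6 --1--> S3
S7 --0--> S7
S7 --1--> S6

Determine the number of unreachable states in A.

Every one of the 8 states is reachable from S3.

0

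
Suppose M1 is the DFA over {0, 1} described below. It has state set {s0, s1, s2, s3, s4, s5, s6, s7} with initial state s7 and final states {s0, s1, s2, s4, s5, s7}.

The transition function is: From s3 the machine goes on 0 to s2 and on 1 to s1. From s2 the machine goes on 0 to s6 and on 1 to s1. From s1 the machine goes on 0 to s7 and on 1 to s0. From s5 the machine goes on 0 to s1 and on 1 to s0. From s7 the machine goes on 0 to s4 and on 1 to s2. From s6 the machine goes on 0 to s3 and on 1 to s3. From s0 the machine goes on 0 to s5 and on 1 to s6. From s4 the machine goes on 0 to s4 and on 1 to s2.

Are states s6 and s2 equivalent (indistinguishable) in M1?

No

Start with accepting vs non-accepting: {s0,s1,s2,s4,s5,s7} | {s3,s6}.
Refine {s0,s1,s2,s4,s5,s7} on symbol 0: members go to different blocks, giving {s0,s1,s4,s5,s7} and {s2}.
On input 1, block {s0,s1,s4,s5,s7} splits into {s1,s5} and {s4,s7} and {s0}.
On input 0, block {s1,s5} splits into {s1} and {s5}.
Split {s3,s6} by δ(·,0) → {s3} and {s6}.
Stable partition: {s1} | {s3} | {s2} | {s4,s7} | {s0} | {s5} | {s6} — 7 equivalence classes.
s6 and s2 end up in different blocks, so they are distinguishable. For instance, the string 'ε' is accepted from only s2.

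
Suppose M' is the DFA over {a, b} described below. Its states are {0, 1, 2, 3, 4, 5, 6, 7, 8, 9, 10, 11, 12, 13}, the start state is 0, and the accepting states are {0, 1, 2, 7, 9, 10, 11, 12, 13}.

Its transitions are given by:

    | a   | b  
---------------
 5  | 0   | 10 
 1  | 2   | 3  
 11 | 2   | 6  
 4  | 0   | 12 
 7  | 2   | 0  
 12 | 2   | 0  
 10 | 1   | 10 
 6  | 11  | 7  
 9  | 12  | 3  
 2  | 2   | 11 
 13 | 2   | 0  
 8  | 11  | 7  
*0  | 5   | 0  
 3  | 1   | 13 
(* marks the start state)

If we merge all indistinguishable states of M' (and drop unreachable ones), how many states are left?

7

Reachable states from the start: {0,1,2,3,5,6,7,10,11,13}. Unreachable: {4,8,9,12} — drop them.
P0 = {0,1,2,7,10,11,13} | {3,5,6}.
Refine {0,1,2,7,10,11,13} on symbol a: members go to different blocks, giving {1,2,7,10,11,13} and {0}.
On input b, block {1,2,7,10,11,13} splits into {1,11} and {2,10} and {7,13}.
Refine {3,5,6} on symbol a: members go to different blocks, giving {3,6} and {5}.
Refine {2,10} on symbol a: members go to different blocks, giving {2} and {10}.
The partition is now stable with 7 blocks: {1,11} | {3,6} | {0} | {2} | {7,13} | {5} | {10}.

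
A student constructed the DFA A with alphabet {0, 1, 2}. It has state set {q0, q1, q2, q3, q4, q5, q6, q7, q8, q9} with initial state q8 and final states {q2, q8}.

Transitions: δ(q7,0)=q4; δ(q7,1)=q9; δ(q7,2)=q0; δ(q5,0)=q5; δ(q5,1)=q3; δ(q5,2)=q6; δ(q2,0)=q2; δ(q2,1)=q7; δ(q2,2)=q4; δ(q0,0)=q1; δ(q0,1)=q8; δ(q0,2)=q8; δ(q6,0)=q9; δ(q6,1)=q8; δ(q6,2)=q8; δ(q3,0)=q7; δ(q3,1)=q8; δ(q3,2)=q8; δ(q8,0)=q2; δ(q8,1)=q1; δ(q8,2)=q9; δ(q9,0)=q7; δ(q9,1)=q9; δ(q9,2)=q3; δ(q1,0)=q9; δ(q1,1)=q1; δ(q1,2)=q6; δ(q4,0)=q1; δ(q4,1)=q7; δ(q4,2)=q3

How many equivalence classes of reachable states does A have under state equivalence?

First remove the unreachable states {q5}; 9 states remain.
Start with accepting vs non-accepting: {q2,q8} | {q0,q1,q3,q4,q6,q7,q9}.
Refine {q0,q1,q3,q4,q6,q7,q9} on symbol 1: members go to different blocks, giving {q1,q4,q7,q9} and {q0,q3,q6}.
Stable partition: {q2,q8} | {q1,q4,q7,q9} | {q0,q3,q6} — 3 equivalence classes.

3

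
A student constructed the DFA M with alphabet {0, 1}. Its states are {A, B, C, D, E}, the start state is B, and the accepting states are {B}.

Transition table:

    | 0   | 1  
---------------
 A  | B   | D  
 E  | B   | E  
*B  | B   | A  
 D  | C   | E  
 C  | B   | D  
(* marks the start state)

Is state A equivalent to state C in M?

Yes

Start with accepting vs non-accepting: {B} | {A,C,D,E}.
Split {A,C,D,E} by δ(·,0) → {A,C,E} and {D}.
Split {A,C,E} by δ(·,1) → {A,C} and {E}.
The partition is now stable with 4 blocks: {B} | {A,C} | {D} | {E}.
A and C lie in the same block of the stable partition, so they are equivalent — no string distinguishes them.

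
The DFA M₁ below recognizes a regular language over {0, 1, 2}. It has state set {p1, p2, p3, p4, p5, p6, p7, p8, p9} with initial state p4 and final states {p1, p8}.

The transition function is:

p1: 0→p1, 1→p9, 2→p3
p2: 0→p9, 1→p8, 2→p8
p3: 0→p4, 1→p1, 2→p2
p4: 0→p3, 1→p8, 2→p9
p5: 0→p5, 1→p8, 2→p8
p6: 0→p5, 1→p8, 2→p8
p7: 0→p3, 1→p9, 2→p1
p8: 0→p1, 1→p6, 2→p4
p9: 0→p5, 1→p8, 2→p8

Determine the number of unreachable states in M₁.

1

No path from p4 leads to p7; the other 8 states are all reachable.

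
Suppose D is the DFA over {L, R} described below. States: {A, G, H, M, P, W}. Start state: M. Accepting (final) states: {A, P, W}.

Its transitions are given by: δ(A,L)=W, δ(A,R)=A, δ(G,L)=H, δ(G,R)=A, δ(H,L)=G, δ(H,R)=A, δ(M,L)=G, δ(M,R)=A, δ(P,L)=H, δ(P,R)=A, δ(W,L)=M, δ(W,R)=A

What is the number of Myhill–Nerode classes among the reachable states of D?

3

States {P} cannot be reached from the start state, so discard them.
P0 = {A,W} | {G,H,M}.
On input L, block {A,W} splits into {W} and {A}.
The partition is now stable with 3 blocks: {W} | {G,H,M} | {A}.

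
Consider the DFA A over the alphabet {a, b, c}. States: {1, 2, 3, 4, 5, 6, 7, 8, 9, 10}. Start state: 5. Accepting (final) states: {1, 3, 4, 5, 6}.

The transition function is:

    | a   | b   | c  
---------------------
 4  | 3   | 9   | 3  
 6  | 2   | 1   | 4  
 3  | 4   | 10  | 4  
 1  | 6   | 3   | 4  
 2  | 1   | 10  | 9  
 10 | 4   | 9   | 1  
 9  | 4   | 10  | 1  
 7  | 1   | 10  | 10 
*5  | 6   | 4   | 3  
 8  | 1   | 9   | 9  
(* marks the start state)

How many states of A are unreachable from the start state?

BFS from 5 reaches {1, 2, 3, 4, 5, 6, 9, 10}; the 2 state(s) 7, 8 are never visited.

2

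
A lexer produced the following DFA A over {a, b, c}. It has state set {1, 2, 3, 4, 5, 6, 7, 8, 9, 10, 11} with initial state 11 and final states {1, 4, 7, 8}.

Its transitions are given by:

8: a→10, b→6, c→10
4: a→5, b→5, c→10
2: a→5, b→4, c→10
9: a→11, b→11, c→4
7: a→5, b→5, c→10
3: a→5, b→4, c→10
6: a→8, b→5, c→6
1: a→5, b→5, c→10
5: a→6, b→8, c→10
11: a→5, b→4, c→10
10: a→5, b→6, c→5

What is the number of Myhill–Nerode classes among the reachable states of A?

First remove the unreachable states {1,2,3,7,9}; 6 states remain.
Start with accepting vs non-accepting: {4,8} | {5,6,10,11}.
Split {5,6,10,11} by δ(·,a) → {5,10,11} and {6}.
Refine {4,8} on symbol b: members go to different blocks, giving {4} and {8}.
On input a, block {5,10,11} splits into {10,11} and {5}.
Refine {10,11} on symbol b: members go to different blocks, giving {10} and {11}.
No further refinement is possible. Final partition (6 blocks): {4} | {10} | {6} | {8} | {5} | {11}.

6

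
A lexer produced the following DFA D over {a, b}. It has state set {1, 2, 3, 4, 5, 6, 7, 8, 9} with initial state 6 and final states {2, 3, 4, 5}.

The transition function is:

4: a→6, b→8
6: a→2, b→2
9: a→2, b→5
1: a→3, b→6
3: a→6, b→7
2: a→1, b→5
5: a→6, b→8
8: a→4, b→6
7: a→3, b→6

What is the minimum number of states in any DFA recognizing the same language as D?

4

First remove the unreachable states {9}; 8 states remain.
Start with accepting vs non-accepting: {2,3,4,5} | {1,6,7,8}.
Refine {2,3,4,5} on symbol b: members go to different blocks, giving {3,4,5} and {2}.
Split {1,6,7,8} by δ(·,a) → {1,7,8} and {6}.
The partition is now stable with 4 blocks: {3,4,5} | {1,7,8} | {2} | {6}.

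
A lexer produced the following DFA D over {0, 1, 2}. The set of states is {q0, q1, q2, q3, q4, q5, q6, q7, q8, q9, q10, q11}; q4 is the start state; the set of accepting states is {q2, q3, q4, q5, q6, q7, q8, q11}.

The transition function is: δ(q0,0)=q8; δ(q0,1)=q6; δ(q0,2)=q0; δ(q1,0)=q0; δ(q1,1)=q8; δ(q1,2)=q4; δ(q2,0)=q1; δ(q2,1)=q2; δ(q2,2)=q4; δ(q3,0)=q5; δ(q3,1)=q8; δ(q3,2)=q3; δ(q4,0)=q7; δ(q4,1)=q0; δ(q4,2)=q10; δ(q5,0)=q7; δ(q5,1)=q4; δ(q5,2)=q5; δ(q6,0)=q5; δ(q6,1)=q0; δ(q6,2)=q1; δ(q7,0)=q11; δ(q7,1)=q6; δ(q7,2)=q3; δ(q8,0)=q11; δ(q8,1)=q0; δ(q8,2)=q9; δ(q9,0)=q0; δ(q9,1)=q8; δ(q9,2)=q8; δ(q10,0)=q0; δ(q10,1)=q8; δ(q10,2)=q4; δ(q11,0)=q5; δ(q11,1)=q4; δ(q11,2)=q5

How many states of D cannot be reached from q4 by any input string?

1

BFS from q4 reaches {q0, q1, q3, q4, q5, q6, q7, q8, q9, q10, q11}; the 1 state(s) q2 are never visited.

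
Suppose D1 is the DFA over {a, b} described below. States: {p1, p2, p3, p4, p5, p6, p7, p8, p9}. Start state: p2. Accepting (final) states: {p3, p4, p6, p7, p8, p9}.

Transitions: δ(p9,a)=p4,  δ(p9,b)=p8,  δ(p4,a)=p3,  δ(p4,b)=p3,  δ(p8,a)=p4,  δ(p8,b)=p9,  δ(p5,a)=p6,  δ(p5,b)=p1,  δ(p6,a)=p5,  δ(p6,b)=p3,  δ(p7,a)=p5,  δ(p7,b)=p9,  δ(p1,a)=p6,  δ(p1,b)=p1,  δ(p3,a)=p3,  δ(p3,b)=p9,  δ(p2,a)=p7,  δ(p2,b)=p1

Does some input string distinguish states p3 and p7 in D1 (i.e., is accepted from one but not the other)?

P0 = {p3,p4,p6,p7,p8,p9} | {p1,p2,p5}.
Split {p3,p4,p6,p7,p8,p9} by δ(·,a) → {p3,p4,p8,p9} and {p6,p7}.
Stable partition: {p3,p4,p8,p9} | {p1,p2,p5} | {p6,p7} — 3 equivalence classes.
p3 and p7 end up in different blocks, so they are distinguishable. For instance, the string 'a' is accepted from only p3.

Yes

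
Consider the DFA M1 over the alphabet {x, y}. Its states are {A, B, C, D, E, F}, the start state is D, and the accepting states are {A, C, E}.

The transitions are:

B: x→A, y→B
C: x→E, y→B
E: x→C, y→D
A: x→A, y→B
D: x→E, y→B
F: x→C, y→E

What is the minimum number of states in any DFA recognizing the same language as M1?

First remove the unreachable states {F}; 5 states remain.
P0 = {A,C,E} | {B,D}.
Stable partition: {A,C,E} | {B,D} — 2 equivalence classes.

2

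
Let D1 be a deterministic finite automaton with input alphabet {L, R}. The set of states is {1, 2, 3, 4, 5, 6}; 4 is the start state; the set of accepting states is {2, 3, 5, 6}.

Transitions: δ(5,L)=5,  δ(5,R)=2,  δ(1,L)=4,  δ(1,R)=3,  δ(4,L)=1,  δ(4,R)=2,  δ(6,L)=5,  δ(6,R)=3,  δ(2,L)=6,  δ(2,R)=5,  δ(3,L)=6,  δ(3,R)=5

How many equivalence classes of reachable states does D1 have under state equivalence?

All states are reachable from the start state.
Start with accepting vs non-accepting: {2,3,5,6} | {1,4}.
The partition is now stable with 2 blocks: {2,3,5,6} | {1,4}.

2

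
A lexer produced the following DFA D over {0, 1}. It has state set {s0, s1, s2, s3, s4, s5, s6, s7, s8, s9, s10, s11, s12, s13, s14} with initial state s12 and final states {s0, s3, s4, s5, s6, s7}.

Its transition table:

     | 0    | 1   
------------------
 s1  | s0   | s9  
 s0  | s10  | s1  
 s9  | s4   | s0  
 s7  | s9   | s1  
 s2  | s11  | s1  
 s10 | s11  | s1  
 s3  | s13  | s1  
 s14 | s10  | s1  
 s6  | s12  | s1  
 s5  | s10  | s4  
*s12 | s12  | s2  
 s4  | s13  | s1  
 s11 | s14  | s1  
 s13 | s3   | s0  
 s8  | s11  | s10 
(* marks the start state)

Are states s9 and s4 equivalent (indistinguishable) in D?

States {s5,s6,s7,s8} cannot be reached from the start state, so discard them.
P0 = {s0,s3,s4} | {s1,s2,s9,s10,s11,s12,s13,s14}.
Refine {s1,s2,s9,s10,s11,s12,s13,s14} on symbol 0: members go to different blocks, giving {s2,s10,s11,s12,s14} and {s1,s9,s13}.
On input 0, block {s0,s3,s4} splits into {s3,s4} and {s0}.
On input 1, block {s2,s10,s11,s12,s14} splits into {s2,s10,s11,s14} and {s12}.
Split {s1,s9,s13} by δ(·,0) → {s9,s13} and {s1}.
The partition is now stable with 6 blocks: {s3,s4} | {s2,s10,s11,s14} | {s9,s13} | {s0} | {s12} | {s1}.
s9 and s4 end up in different blocks, so they are distinguishable. For instance, the string 'ε' is accepted from only s4.

No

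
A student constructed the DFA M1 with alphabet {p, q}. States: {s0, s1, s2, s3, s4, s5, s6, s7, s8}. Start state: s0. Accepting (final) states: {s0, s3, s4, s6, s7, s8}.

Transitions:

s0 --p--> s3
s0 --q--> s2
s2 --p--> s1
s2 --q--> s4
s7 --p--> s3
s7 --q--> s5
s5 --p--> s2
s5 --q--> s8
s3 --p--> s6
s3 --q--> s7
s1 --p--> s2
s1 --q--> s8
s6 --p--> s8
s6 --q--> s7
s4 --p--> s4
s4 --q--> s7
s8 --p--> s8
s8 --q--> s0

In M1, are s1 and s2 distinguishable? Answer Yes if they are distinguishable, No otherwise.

All states are reachable from the start state.
Initial partition by acceptance: {s0,s3,s4,s6,s7,s8} | {s1,s2,s5}.
Split {s0,s3,s4,s6,s7,s8} by δ(·,q) → {s3,s4,s6,s8} and {s0,s7}.
Stable partition: {s3,s4,s6,s8} | {s1,s2,s5} | {s0,s7} — 3 equivalence classes.
s1 and s2 lie in the same block of the stable partition, so they are equivalent — no string distinguishes them.

No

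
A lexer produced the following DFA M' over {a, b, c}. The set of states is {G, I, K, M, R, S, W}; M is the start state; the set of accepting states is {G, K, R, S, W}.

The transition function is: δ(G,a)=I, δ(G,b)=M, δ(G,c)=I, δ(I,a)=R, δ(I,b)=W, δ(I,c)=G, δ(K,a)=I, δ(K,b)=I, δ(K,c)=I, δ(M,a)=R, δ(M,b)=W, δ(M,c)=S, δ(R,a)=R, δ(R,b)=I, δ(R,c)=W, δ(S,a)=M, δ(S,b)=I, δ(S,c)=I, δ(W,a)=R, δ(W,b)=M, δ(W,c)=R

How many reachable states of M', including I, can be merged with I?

2

States {K} cannot be reached from the start state, so discard them.
Start with accepting vs non-accepting: {G,R,S,W} | {I,M}.
Split {G,R,S,W} by δ(·,a) → {R,W} and {G,S}.
Stable partition: {R,W} | {I,M} | {G,S} — 3 equivalence classes.
State I belongs to the block {I,M}, which has 2 states.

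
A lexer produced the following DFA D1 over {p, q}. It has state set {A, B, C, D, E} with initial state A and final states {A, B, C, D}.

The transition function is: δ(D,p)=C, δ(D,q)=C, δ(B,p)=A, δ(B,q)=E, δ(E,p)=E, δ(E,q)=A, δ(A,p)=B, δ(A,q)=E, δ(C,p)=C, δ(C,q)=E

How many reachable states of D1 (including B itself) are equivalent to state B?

Reachable states from the start: {A,B,E}. Unreachable: {C,D} — drop them.
P0 = {A,B} | {E}.
Stable partition: {A,B} | {E} — 2 equivalence classes.
The equivalence class containing B is {A,B}, of size 2.

2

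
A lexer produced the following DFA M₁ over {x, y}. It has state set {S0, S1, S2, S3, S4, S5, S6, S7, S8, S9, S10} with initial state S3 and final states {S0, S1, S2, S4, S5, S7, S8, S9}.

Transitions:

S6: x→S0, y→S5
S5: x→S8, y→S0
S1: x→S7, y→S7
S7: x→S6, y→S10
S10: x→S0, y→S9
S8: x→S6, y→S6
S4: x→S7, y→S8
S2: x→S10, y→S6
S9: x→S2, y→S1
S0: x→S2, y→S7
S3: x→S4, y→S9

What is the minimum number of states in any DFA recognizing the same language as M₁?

4

Initial partition by acceptance: {S0,S1,S2,S4,S5,S7,S8,S9} | {S3,S6,S10}.
On input x, block {S0,S1,S2,S4,S5,S7,S8,S9} splits into {S0,S1,S4,S5,S9} and {S2,S7,S8}.
Refine {S0,S1,S4,S5,S9} on symbol y: members go to different blocks, giving {S0,S1,S4} and {S5,S9}.
No further refinement is possible. Final partition (4 blocks): {S0,S1,S4} | {S3,S6,S10} | {S2,S7,S8} | {S5,S9}.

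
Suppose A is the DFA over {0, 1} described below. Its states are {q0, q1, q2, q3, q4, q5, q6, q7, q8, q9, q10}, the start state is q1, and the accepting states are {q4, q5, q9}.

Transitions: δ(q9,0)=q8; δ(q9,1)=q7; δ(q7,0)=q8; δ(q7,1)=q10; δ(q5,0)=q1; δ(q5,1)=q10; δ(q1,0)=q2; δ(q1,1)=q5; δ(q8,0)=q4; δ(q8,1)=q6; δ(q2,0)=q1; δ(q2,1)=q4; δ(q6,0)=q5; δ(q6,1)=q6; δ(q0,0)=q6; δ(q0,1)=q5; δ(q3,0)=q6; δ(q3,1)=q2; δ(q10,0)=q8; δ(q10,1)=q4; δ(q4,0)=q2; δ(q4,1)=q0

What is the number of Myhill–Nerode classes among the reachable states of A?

First remove the unreachable states {q3,q7,q9}; 8 states remain.
P0 = {q4,q5} | {q0,q1,q2,q6,q8,q10}.
On input 0, block {q0,q1,q2,q6,q8,q10} splits into {q0,q1,q2,q10} and {q6,q8}.
Split {q0,q1,q2,q10} by δ(·,0) → {q0,q10} and {q1,q2}.
No further refinement is possible. Final partition (4 blocks): {q4,q5} | {q0,q10} | {q6,q8} | {q1,q2}.

4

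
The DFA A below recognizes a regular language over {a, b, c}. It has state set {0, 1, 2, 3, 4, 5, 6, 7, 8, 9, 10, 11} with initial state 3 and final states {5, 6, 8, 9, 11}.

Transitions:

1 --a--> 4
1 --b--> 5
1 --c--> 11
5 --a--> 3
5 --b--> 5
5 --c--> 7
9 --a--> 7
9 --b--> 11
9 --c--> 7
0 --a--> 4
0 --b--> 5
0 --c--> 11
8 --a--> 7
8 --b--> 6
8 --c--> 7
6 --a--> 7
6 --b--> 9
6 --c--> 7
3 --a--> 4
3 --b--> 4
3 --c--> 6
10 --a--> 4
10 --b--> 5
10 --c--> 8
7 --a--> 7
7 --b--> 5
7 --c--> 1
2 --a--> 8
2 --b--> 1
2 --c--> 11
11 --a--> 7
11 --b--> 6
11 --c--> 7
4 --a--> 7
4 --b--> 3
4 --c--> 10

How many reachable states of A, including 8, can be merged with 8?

4

First remove the unreachable states {0,2}; 10 states remain.
P0 = {5,6,8,9,11} | {1,3,4,7,10}.
Refine {1,3,4,7,10} on symbol b: members go to different blocks, giving {1,7,10} and {3,4}.
Refine {5,6,8,9,11} on symbol a: members go to different blocks, giving {6,8,9,11} and {5}.
Split {1,7,10} by δ(·,a) → {1,10} and {7}.
Split {3,4} by δ(·,a) → {3} and {4}.
Stable partition: {6,8,9,11} | {1,10} | {3} | {5} | {7} | {4} — 6 equivalence classes.
The equivalence class containing 8 is {6,8,9,11}, of size 4.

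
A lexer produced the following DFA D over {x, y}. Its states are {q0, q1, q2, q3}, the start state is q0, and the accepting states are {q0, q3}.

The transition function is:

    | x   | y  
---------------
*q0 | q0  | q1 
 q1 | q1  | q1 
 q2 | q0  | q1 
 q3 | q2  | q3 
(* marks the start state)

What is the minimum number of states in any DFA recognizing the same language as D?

2

States {q2,q3} cannot be reached from the start state, so discard them.
P0 = {q0} | {q1}.
Stable partition: {q0} | {q1} — 2 equivalence classes.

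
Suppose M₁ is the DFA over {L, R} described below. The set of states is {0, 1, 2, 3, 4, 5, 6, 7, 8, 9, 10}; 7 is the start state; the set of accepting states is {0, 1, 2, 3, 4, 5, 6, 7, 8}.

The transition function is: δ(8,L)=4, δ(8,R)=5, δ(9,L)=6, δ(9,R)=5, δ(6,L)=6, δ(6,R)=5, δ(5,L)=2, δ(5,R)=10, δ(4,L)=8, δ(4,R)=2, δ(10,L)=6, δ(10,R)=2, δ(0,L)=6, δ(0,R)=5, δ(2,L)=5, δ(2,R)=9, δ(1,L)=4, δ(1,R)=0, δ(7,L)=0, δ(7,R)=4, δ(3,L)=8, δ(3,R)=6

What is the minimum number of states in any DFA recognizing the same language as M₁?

4

Reachable states from the start: {0,2,4,5,6,7,8,9,10}. Unreachable: {1,3} — drop them.
Initial partition by acceptance: {0,2,4,5,6,7,8} | {9,10}.
Split {0,2,4,5,6,7,8} by δ(·,R) → {0,4,6,7,8} and {2,5}.
Split {0,4,6,7,8} by δ(·,R) → {0,4,6,8} and {7}.
The partition is now stable with 4 blocks: {0,4,6,8} | {9,10} | {2,5} | {7}.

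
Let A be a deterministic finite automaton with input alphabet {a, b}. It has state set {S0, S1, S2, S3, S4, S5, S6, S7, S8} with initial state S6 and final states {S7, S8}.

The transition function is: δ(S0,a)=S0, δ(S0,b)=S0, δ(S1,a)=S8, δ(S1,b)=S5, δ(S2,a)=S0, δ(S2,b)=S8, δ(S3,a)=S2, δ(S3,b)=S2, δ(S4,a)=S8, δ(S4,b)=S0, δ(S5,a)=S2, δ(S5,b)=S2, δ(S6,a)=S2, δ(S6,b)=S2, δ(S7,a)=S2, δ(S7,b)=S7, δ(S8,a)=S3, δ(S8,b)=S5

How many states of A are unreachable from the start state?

3

BFS from S6 reaches {S0, S2, S3, S5, S6, S8}; the 3 state(s) S1, S4, S7 are never visited.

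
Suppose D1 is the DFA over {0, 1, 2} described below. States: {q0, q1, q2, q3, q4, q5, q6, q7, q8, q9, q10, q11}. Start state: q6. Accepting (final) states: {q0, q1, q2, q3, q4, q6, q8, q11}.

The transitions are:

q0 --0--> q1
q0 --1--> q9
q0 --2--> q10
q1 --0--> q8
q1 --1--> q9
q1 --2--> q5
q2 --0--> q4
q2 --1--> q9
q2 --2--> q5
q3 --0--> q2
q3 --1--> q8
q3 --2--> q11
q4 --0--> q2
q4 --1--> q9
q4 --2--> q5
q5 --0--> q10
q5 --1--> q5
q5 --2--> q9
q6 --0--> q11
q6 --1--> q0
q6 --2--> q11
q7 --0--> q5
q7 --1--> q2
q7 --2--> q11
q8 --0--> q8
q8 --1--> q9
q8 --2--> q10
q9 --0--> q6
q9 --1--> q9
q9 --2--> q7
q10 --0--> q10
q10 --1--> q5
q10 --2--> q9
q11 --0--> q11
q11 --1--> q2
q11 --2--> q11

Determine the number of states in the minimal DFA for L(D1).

States {q3} cannot be reached from the start state, so discard them.
Initial partition by acceptance: {q0,q1,q2,q4,q6,q8,q11} | {q5,q7,q9,q10}.
Split {q0,q1,q2,q4,q6,q8,q11} by δ(·,1) → {q0,q1,q2,q4,q8} and {q6,q11}.
Split {q5,q7,q9,q10} by δ(·,0) → {q5,q7,q10} and {q9}.
Split {q5,q7,q10} by δ(·,1) → {q5,q10} and {q7}.
The partition is now stable with 5 blocks: {q0,q1,q2,q4,q8} | {q5,q10} | {q6,q11} | {q9} | {q7}.

5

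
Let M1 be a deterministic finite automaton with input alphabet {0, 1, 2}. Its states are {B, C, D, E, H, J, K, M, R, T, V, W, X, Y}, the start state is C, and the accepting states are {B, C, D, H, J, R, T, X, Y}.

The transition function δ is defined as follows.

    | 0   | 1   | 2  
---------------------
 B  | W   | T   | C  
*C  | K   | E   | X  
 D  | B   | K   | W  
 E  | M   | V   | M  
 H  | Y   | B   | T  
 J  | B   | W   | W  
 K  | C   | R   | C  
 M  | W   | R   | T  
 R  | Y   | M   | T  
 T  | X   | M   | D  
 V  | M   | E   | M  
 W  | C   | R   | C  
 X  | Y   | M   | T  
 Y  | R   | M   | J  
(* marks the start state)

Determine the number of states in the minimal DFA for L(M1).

8

States {H} cannot be reached from the start state, so discard them.
Initial partition by acceptance: {B,C,D,J,R,T,X,Y} | {E,K,M,V,W}.
Split {B,C,D,J,R,T,X,Y} by δ(·,0) → {D,J,R,T,X,Y} and {B,C}.
On input 0, block {D,J,R,T,X,Y} splits into {R,T,X,Y} and {D,J}.
Split {R,T,X,Y} by δ(·,2) → {R,X} and {T,Y}.
On input 0, block {E,K,M,V,W} splits into {E,M,V} and {K,W}.
Split {E,M,V} by δ(·,0) → {E,V} and {M}.
On input 1, block {B,C} splits into {C} and {B}.
No further refinement is possible. Final partition (8 blocks): {R,X} | {E,V} | {C} | {D,J} | {T,Y} | {K,W} | {M} | {B}.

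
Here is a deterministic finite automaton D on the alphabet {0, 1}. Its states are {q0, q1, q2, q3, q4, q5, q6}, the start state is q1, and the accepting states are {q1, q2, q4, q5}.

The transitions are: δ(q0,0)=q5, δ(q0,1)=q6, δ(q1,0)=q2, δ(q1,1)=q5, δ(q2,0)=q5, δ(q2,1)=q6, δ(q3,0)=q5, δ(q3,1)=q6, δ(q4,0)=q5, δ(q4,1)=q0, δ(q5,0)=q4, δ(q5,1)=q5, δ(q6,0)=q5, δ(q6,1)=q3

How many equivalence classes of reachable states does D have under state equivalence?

3

Start with accepting vs non-accepting: {q1,q2,q4,q5} | {q0,q3,q6}.
On input 1, block {q1,q2,q4,q5} splits into {q1,q5} and {q2,q4}.
No further refinement is possible. Final partition (3 blocks): {q1,q5} | {q0,q3,q6} | {q2,q4}.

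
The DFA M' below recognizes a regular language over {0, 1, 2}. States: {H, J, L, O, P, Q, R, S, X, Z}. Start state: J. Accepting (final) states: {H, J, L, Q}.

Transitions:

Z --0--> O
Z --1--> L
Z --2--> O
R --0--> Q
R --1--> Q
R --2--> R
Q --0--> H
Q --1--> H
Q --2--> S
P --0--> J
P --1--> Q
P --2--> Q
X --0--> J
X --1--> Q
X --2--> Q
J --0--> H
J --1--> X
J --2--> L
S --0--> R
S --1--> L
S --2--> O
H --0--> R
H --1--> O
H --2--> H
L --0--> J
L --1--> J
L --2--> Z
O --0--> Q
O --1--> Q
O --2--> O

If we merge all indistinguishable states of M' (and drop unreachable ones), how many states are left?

7

First remove the unreachable states {P}; 9 states remain.
P0 = {H,J,L,Q} | {O,R,S,X,Z}.
On input 0, block {H,J,L,Q} splits into {J,L,Q} and {H}.
On input 0, block {J,L,Q} splits into {J,Q} and {L}.
Split {J,Q} by δ(·,1) → {Q} and {J}.
Refine {O,R,S,X,Z} on symbol 0: members go to different blocks, giving {S,Z} and {O,R} and {X}.
The partition is now stable with 7 blocks: {Q} | {S,Z} | {H} | {L} | {J} | {O,R} | {X}.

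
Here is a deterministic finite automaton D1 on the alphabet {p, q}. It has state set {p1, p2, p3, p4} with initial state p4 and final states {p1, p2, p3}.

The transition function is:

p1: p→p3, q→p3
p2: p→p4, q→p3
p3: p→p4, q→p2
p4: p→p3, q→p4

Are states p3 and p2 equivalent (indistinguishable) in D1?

States {p1} cannot be reached from the start state, so discard them.
P0 = {p2,p3} | {p4}.
Stable partition: {p2,p3} | {p4} — 2 equivalence classes.
p3 and p2 lie in the same block of the stable partition, so they are equivalent — no string distinguishes them.

Yes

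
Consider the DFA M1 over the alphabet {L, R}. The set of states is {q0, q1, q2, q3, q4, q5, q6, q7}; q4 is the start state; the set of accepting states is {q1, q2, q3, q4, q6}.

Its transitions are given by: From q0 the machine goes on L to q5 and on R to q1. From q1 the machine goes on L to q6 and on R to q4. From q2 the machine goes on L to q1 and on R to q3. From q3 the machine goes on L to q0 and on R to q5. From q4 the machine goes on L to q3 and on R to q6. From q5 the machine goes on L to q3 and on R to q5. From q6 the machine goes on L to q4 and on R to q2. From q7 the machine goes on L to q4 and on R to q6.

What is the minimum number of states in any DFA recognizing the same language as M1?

7

Reachable states from the start: {q0,q1,q2,q3,q4,q5,q6}. Unreachable: {q7} — drop them.
P0 = {q1,q2,q3,q4,q6} | {q0,q5}.
Refine {q1,q2,q3,q4,q6} on symbol L: members go to different blocks, giving {q1,q2,q4,q6} and {q3}.
On input L, block {q1,q2,q4,q6} splits into {q1,q2,q6} and {q4}.
Split {q1,q2,q6} by δ(·,L) → {q1,q2} and {q6}.
Refine {q1,q2} on symbol L: members go to different blocks, giving {q1} and {q2}.
Split {q0,q5} by δ(·,L) → {q0} and {q5}.
The partition is now stable with 7 blocks: {q1} | {q0} | {q3} | {q4} | {q6} | {q2} | {q5}.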